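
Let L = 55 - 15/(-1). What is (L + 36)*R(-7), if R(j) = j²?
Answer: 5194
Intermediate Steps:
L = 70 (L = 55 - 15*(-1) = 55 - 1*(-15) = 55 + 15 = 70)
(L + 36)*R(-7) = (70 + 36)*(-7)² = 106*49 = 5194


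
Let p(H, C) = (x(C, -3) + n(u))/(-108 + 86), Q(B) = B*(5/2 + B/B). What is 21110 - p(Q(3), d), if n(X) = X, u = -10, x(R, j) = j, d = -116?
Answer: 464407/22 ≈ 21109.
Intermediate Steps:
Q(B) = 7*B/2 (Q(B) = B*(5*(½) + 1) = B*(5/2 + 1) = B*(7/2) = 7*B/2)
p(H, C) = 13/22 (p(H, C) = (-3 - 10)/(-108 + 86) = -13/(-22) = -13*(-1/22) = 13/22)
21110 - p(Q(3), d) = 21110 - 1*13/22 = 21110 - 13/22 = 464407/22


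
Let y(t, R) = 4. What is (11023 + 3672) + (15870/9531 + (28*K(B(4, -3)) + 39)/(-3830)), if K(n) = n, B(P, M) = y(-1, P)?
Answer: 178827218423/12167910 ≈ 14697.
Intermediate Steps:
B(P, M) = 4
(11023 + 3672) + (15870/9531 + (28*K(B(4, -3)) + 39)/(-3830)) = (11023 + 3672) + (15870/9531 + (28*4 + 39)/(-3830)) = 14695 + (15870*(1/9531) + (112 + 39)*(-1/3830)) = 14695 + (5290/3177 + 151*(-1/3830)) = 14695 + (5290/3177 - 151/3830) = 14695 + 19780973/12167910 = 178827218423/12167910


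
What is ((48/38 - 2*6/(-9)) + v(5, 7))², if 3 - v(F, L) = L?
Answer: 6400/3249 ≈ 1.9698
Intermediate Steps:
v(F, L) = 3 - L
((48/38 - 2*6/(-9)) + v(5, 7))² = ((48/38 - 2*6/(-9)) + (3 - 1*7))² = ((48*(1/38) - 12*(-⅑)) + (3 - 7))² = ((24/19 + 4/3) - 4)² = (148/57 - 4)² = (-80/57)² = 6400/3249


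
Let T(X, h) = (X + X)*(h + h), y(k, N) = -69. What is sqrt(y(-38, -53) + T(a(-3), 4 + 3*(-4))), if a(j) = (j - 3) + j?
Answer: sqrt(219) ≈ 14.799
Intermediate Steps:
a(j) = -3 + 2*j (a(j) = (-3 + j) + j = -3 + 2*j)
T(X, h) = 4*X*h (T(X, h) = (2*X)*(2*h) = 4*X*h)
sqrt(y(-38, -53) + T(a(-3), 4 + 3*(-4))) = sqrt(-69 + 4*(-3 + 2*(-3))*(4 + 3*(-4))) = sqrt(-69 + 4*(-3 - 6)*(4 - 12)) = sqrt(-69 + 4*(-9)*(-8)) = sqrt(-69 + 288) = sqrt(219)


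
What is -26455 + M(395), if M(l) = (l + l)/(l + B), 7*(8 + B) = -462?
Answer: -8491265/321 ≈ -26453.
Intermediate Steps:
B = -74 (B = -8 + (⅐)*(-462) = -8 - 66 = -74)
M(l) = 2*l/(-74 + l) (M(l) = (l + l)/(l - 74) = (2*l)/(-74 + l) = 2*l/(-74 + l))
-26455 + M(395) = -26455 + 2*395/(-74 + 395) = -26455 + 2*395/321 = -26455 + 2*395*(1/321) = -26455 + 790/321 = -8491265/321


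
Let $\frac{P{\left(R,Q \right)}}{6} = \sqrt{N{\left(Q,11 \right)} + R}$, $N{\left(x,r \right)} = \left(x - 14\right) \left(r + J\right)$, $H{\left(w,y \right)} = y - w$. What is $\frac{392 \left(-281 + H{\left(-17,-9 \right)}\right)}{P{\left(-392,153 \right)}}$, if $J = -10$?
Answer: $\frac{17836 i \sqrt{253}}{253} \approx 1121.3 i$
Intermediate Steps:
$N{\left(x,r \right)} = \left(-14 + x\right) \left(-10 + r\right)$ ($N{\left(x,r \right)} = \left(x - 14\right) \left(r - 10\right) = \left(-14 + x\right) \left(-10 + r\right)$)
$P{\left(R,Q \right)} = 6 \sqrt{-14 + Q + R}$ ($P{\left(R,Q \right)} = 6 \sqrt{\left(140 - 154 - 10 Q + 11 Q\right) + R} = 6 \sqrt{\left(-14 + Q\right) + R} = 6 \sqrt{-14 + Q + R}$)
$\frac{392 \left(-281 + H{\left(-17,-9 \right)}\right)}{P{\left(-392,153 \right)}} = \frac{392 \left(-281 - -8\right)}{6 \sqrt{-14 + 153 - 392}} = \frac{392 \left(-281 + \left(-9 + 17\right)\right)}{6 \sqrt{-253}} = \frac{392 \left(-281 + 8\right)}{6 i \sqrt{253}} = \frac{392 \left(-273\right)}{6 i \sqrt{253}} = - 107016 \left(- \frac{i \sqrt{253}}{1518}\right) = \frac{17836 i \sqrt{253}}{253}$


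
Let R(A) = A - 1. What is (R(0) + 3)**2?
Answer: 4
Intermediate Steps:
R(A) = -1 + A
(R(0) + 3)**2 = ((-1 + 0) + 3)**2 = (-1 + 3)**2 = 2**2 = 4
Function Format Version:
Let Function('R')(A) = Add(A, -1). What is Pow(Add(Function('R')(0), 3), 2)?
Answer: 4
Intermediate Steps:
Function('R')(A) = Add(-1, A)
Pow(Add(Function('R')(0), 3), 2) = Pow(Add(Add(-1, 0), 3), 2) = Pow(Add(-1, 3), 2) = Pow(2, 2) = 4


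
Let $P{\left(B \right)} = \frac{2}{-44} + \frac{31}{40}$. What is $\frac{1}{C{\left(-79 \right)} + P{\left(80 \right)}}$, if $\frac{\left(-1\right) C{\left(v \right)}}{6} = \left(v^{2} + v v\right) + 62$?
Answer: $- \frac{440}{33115839} \approx -1.3287 \cdot 10^{-5}$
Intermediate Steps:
$P{\left(B \right)} = \frac{321}{440}$ ($P{\left(B \right)} = 2 \left(- \frac{1}{44}\right) + 31 \cdot \frac{1}{40} = - \frac{1}{22} + \frac{31}{40} = \frac{321}{440}$)
$C{\left(v \right)} = -372 - 12 v^{2}$ ($C{\left(v \right)} = - 6 \left(\left(v^{2} + v v\right) + 62\right) = - 6 \left(\left(v^{2} + v^{2}\right) + 62\right) = - 6 \left(2 v^{2} + 62\right) = - 6 \left(62 + 2 v^{2}\right) = -372 - 12 v^{2}$)
$\frac{1}{C{\left(-79 \right)} + P{\left(80 \right)}} = \frac{1}{\left(-372 - 12 \left(-79\right)^{2}\right) + \frac{321}{440}} = \frac{1}{\left(-372 - 74892\right) + \frac{321}{440}} = \frac{1}{-75264 + \frac{321}{440}} = \frac{1}{- \frac{33115839}{440}} = - \frac{440}{33115839}$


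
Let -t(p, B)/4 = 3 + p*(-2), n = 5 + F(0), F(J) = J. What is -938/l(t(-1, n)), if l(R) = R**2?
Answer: -469/200 ≈ -2.3450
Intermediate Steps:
n = 5 (n = 5 + 0 = 5)
t(p, B) = -12 + 8*p (t(p, B) = -4*(3 + p*(-2)) = -4*(3 - 2*p) = -12 + 8*p)
-938/l(t(-1, n)) = -938/(-12 + 8*(-1))**2 = -938/(-12 - 8)**2 = -938/((-20)**2) = -938/400 = -938*1/400 = -469/200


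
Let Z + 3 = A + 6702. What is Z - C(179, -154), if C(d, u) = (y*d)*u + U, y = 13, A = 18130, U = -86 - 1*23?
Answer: 383296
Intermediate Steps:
U = -109 (U = -86 - 23 = -109)
C(d, u) = -109 + 13*d*u (C(d, u) = (13*d)*u - 109 = 13*d*u - 109 = -109 + 13*d*u)
Z = 24829 (Z = -3 + (18130 + 6702) = -3 + 24832 = 24829)
Z - C(179, -154) = 24829 - (-109 + 13*179*(-154)) = 24829 - (-109 - 358358) = 24829 - 1*(-358467) = 24829 + 358467 = 383296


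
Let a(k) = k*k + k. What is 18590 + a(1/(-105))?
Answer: 204954646/11025 ≈ 18590.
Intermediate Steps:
a(k) = k + k² (a(k) = k² + k = k + k²)
18590 + a(1/(-105)) = 18590 + (1 + 1/(-105))/(-105) = 18590 - (1 - 1/105)/105 = 18590 - 1/105*104/105 = 18590 - 104/11025 = 204954646/11025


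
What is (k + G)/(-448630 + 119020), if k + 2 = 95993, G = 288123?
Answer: -64019/54935 ≈ -1.1654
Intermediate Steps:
k = 95991 (k = -2 + 95993 = 95991)
(k + G)/(-448630 + 119020) = (95991 + 288123)/(-448630 + 119020) = 384114/(-329610) = 384114*(-1/329610) = -64019/54935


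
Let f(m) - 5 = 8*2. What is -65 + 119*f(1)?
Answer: 2434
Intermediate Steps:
f(m) = 21 (f(m) = 5 + 8*2 = 5 + 16 = 21)
-65 + 119*f(1) = -65 + 119*21 = -65 + 2499 = 2434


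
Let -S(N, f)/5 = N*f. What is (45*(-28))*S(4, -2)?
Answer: -50400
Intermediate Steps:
S(N, f) = -5*N*f
(45*(-28))*S(4, -2) = (45*(-28))*(-5*4*(-2)) = -1260*40 = -50400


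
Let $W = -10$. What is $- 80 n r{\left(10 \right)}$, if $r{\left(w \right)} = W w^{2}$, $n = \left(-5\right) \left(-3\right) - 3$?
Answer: $960000$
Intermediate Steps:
$n = 12$ ($n = 15 - 3 = 12$)
$r{\left(w \right)} = - 10 w^{2}$
$- 80 n r{\left(10 \right)} = \left(-80\right) 12 \left(- 10 \cdot 10^{2}\right) = - 960 \left(\left(-10\right) 100\right) = \left(-960\right) \left(-1000\right) = 960000$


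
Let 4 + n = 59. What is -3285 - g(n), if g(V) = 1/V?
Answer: -180676/55 ≈ -3285.0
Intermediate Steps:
n = 55 (n = -4 + 59 = 55)
-3285 - g(n) = -3285 - 1/55 = -180676/55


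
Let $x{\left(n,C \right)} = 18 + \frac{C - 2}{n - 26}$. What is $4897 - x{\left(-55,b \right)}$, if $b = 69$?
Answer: $\frac{395266}{81} \approx 4879.8$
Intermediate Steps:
$x{\left(n,C \right)} = 18 + \frac{-2 + C}{-26 + n}$
$4897 - x{\left(-55,b \right)} = 4897 - \frac{-470 + 69 + 18 \left(-55\right)}{-26 - 55} = 4897 - \frac{-470 + 69 - 990}{-81} = 4897 - \left(- \frac{1}{81}\right) \left(-1391\right) = 4897 - \frac{1391}{81} = \frac{395266}{81}$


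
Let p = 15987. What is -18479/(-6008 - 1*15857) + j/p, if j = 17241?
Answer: 224132746/116518585 ≈ 1.9236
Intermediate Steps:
-18479/(-6008 - 1*15857) + j/p = -18479/(-6008 - 1*15857) + 17241/15987 = -18479/(-6008 - 15857) + 17241*(1/15987) = -18479/(-21865) + 5747/5329 = -18479*(-1/21865) + 5747/5329 = 18479/21865 + 5747/5329 = 224132746/116518585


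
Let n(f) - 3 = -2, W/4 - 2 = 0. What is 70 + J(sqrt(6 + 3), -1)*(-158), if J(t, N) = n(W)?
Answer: -88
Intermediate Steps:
W = 8 (W = 8 + 4*0 = 8 + 0 = 8)
n(f) = 1 (n(f) = 3 - 2 = 1)
J(t, N) = 1
70 + J(sqrt(6 + 3), -1)*(-158) = 70 + 1*(-158) = 70 - 158 = -88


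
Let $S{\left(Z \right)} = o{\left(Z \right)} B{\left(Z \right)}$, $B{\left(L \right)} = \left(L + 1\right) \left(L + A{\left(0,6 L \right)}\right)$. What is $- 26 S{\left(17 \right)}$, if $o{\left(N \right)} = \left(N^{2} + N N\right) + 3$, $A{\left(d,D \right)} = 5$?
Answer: $-5981976$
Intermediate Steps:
$o{\left(N \right)} = 3 + 2 N^{2}$ ($o{\left(N \right)} = \left(N^{2} + N^{2}\right) + 3 = 2 N^{2} + 3 = 3 + 2 N^{2}$)
$B{\left(L \right)} = \left(1 + L\right) \left(5 + L\right)$ ($B{\left(L \right)} = \left(L + 1\right) \left(L + 5\right) = \left(1 + L\right) \left(5 + L\right)$)
$S{\left(Z \right)} = \left(3 + 2 Z^{2}\right) \left(5 + Z^{2} + 6 Z\right)$
$- 26 S{\left(17 \right)} = - 26 \left(3 + 2 \cdot 17^{2}\right) \left(5 + 17^{2} + 6 \cdot 17\right) = - 26 \left(3 + 2 \cdot 289\right) \left(5 + 289 + 102\right) = - 26 \left(3 + 578\right) 396 = - 26 \cdot 581 \cdot 396 = \left(-26\right) 230076 = -5981976$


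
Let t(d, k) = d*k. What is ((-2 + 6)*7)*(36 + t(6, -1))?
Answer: 840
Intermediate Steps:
((-2 + 6)*7)*(36 + t(6, -1)) = ((-2 + 6)*7)*(36 + 6*(-1)) = (4*7)*(36 - 6) = 28*30 = 840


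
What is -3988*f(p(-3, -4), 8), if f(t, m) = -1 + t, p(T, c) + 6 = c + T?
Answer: 55832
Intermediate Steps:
p(T, c) = -6 + T + c (p(T, c) = -6 + (c + T) = -6 + (T + c) = -6 + T + c)
-3988*f(p(-3, -4), 8) = -3988*(-1 + (-6 - 3 - 4)) = -3988*(-1 - 13) = -3988*(-14) = 55832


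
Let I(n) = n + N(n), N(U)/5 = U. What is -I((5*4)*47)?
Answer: -5640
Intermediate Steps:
N(U) = 5*U
I(n) = 6*n (I(n) = n + 5*n = 6*n)
-I((5*4)*47) = -6*(5*4)*47 = -6*20*47 = -6*940 = -1*5640 = -5640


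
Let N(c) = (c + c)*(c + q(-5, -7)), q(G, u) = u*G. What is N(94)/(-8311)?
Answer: -24252/8311 ≈ -2.9181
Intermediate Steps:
q(G, u) = G*u
N(c) = 2*c*(35 + c) (N(c) = (c + c)*(c - 5*(-7)) = (2*c)*(c + 35) = (2*c)*(35 + c) = 2*c*(35 + c))
N(94)/(-8311) = (2*94*(35 + 94))/(-8311) = (2*94*129)*(-1/8311) = 24252*(-1/8311) = -24252/8311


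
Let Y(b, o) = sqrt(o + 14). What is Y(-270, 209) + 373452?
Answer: 373452 + sqrt(223) ≈ 3.7347e+5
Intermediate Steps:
Y(b, o) = sqrt(14 + o)
Y(-270, 209) + 373452 = sqrt(14 + 209) + 373452 = sqrt(223) + 373452 = 373452 + sqrt(223)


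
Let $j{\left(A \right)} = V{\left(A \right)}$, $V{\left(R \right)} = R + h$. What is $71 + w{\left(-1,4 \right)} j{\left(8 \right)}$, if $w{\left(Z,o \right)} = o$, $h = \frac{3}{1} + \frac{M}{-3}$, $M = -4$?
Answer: $\frac{361}{3} \approx 120.33$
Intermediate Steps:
$h = \frac{13}{3}$ ($h = \frac{3}{1} - \frac{4}{-3} = 3 \cdot 1 - - \frac{4}{3} = 3 + \frac{4}{3} = \frac{13}{3} \approx 4.3333$)
$V{\left(R \right)} = \frac{13}{3} + R$ ($V{\left(R \right)} = R + \frac{13}{3} = \frac{13}{3} + R$)
$j{\left(A \right)} = \frac{13}{3} + A$
$71 + w{\left(-1,4 \right)} j{\left(8 \right)} = 71 + 4 \left(\frac{13}{3} + 8\right) = 71 + 4 \cdot \frac{37}{3} = 71 + \frac{148}{3} = \frac{361}{3}$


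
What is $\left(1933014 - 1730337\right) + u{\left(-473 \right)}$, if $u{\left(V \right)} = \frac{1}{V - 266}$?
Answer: $\frac{149778302}{739} \approx 2.0268 \cdot 10^{5}$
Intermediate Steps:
$u{\left(V \right)} = \frac{1}{-266 + V}$
$\left(1933014 - 1730337\right) + u{\left(-473 \right)} = \left(1933014 - 1730337\right) + \frac{1}{-266 - 473} = 202677 + \frac{1}{-739} = 202677 - \frac{1}{739} = \frac{149778302}{739}$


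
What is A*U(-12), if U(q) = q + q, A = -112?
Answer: 2688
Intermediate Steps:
U(q) = 2*q
A*U(-12) = -224*(-12) = -112*(-24) = 2688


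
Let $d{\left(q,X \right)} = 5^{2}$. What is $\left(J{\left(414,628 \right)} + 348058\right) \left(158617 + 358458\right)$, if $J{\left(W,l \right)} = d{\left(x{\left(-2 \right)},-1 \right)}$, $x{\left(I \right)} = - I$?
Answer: $179985017225$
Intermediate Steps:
$d{\left(q,X \right)} = 25$
$J{\left(W,l \right)} = 25$
$\left(J{\left(414,628 \right)} + 348058\right) \left(158617 + 358458\right) = \left(25 + 348058\right) \left(158617 + 358458\right) = 348083 \cdot 517075 = 179985017225$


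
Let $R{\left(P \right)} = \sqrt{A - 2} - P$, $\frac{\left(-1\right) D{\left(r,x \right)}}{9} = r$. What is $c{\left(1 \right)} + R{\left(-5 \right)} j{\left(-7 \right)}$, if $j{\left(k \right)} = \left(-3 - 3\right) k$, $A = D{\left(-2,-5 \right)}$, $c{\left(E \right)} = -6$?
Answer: $372$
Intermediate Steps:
$D{\left(r,x \right)} = - 9 r$
$A = 18$ ($A = \left(-9\right) \left(-2\right) = 18$)
$j{\left(k \right)} = - 6 k$
$R{\left(P \right)} = 4 - P$ ($R{\left(P \right)} = \sqrt{18 - 2} - P = \sqrt{16} - P = 4 - P$)
$c{\left(1 \right)} + R{\left(-5 \right)} j{\left(-7 \right)} = -6 + \left(4 - -5\right) \left(\left(-6\right) \left(-7\right)\right) = -6 + \left(4 + 5\right) 42 = -6 + 9 \cdot 42 = -6 + 378 = 372$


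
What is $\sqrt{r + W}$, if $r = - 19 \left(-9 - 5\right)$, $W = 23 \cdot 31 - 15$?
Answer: $2 \sqrt{241} \approx 31.048$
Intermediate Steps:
$W = 698$ ($W = 713 - 15 = 698$)
$r = 266$ ($r = \left(-19\right) \left(-14\right) = 266$)
$\sqrt{r + W} = \sqrt{266 + 698} = \sqrt{964} = 2 \sqrt{241}$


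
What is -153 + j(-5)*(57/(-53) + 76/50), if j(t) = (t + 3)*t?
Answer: -39367/265 ≈ -148.55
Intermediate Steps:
j(t) = t*(3 + t) (j(t) = (3 + t)*t = t*(3 + t))
-153 + j(-5)*(57/(-53) + 76/50) = -153 + (-5*(3 - 5))*(57/(-53) + 76/50) = -153 + (-5*(-2))*(57*(-1/53) + 76*(1/50)) = -153 + 10*(-57/53 + 38/25) = -153 + 10*(589/1325) = -153 + 1178/265 = -39367/265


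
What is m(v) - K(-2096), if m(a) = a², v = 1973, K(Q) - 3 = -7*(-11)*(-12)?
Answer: 3893650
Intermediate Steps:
K(Q) = -921 (K(Q) = 3 - 7*(-11)*(-12) = 3 + 77*(-12) = 3 - 924 = -921)
m(v) - K(-2096) = 1973² - 1*(-921) = 3892729 + 921 = 3893650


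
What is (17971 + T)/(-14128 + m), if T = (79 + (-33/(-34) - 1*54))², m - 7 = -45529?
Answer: -4310833/13791080 ≈ -0.31258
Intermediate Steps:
m = -45522 (m = 7 - 45529 = -45522)
T = 779689/1156 (T = (79 + (-33*(-1/34) - 54))² = (79 + (33/34 - 54))² = (79 - 1803/34)² = (883/34)² = 779689/1156 ≈ 674.47)
(17971 + T)/(-14128 + m) = (17971 + 779689/1156)/(-14128 - 45522) = (21554165/1156)/(-59650) = (21554165/1156)*(-1/59650) = -4310833/13791080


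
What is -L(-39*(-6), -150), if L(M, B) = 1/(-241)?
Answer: 1/241 ≈ 0.0041494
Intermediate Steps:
L(M, B) = -1/241
-L(-39*(-6), -150) = -1*(-1/241) = 1/241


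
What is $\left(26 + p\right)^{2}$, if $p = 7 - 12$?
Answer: $441$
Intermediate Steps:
$p = -5$
$\left(26 + p\right)^{2} = \left(26 - 5\right)^{2} = 21^{2} = 441$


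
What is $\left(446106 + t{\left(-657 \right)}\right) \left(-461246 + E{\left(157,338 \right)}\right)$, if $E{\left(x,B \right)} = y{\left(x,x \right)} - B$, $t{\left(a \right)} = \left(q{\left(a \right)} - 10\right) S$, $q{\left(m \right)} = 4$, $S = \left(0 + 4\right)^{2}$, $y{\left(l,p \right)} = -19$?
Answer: $-205879554030$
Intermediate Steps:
$S = 16$ ($S = 4^{2} = 16$)
$t{\left(a \right)} = -96$ ($t{\left(a \right)} = \left(4 - 10\right) 16 = \left(-6\right) 16 = -96$)
$E{\left(x,B \right)} = -19 - B$
$\left(446106 + t{\left(-657 \right)}\right) \left(-461246 + E{\left(157,338 \right)}\right) = \left(446106 - 96\right) \left(-461246 - 357\right) = 446010 \left(-461246 - 357\right) = 446010 \left(-461603\right) = -205879554030$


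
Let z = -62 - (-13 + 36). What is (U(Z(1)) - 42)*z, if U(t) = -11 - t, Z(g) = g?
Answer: 4590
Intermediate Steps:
z = -85 (z = -62 - 1*23 = -62 - 23 = -85)
(U(Z(1)) - 42)*z = ((-11 - 1*1) - 42)*(-85) = ((-11 - 1) - 42)*(-85) = (-12 - 42)*(-85) = -54*(-85) = 4590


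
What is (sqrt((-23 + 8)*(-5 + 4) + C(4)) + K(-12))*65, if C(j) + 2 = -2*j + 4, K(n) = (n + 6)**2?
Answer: 2535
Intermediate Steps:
K(n) = (6 + n)**2
C(j) = 2 - 2*j (C(j) = -2 + (-2*j + 4) = -2 + (4 - 2*j) = 2 - 2*j)
(sqrt((-23 + 8)*(-5 + 4) + C(4)) + K(-12))*65 = (sqrt((-23 + 8)*(-5 + 4) + (2 - 2*4)) + (6 - 12)**2)*65 = (sqrt(-15*(-1) + (2 - 8)) + (-6)**2)*65 = (sqrt(15 - 6) + 36)*65 = (sqrt(9) + 36)*65 = (3 + 36)*65 = 39*65 = 2535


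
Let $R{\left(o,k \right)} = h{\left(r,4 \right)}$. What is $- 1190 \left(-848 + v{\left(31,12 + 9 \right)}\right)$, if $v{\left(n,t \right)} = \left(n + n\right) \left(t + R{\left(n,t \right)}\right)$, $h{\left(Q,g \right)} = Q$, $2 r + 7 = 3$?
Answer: $-392700$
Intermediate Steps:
$r = -2$ ($r = - \frac{7}{2} + \frac{1}{2} \cdot 3 = - \frac{7}{2} + \frac{3}{2} = -2$)
$R{\left(o,k \right)} = -2$
$v{\left(n,t \right)} = 2 n \left(-2 + t\right)$ ($v{\left(n,t \right)} = \left(n + n\right) \left(t - 2\right) = 2 n \left(-2 + t\right)$)
$- 1190 \left(-848 + v{\left(31,12 + 9 \right)}\right) = - 1190 \left(-848 + 2 \cdot 31 \left(-2 + \left(12 + 9\right)\right)\right) = - 1190 \left(-848 + 2 \cdot 31 \left(-2 + 21\right)\right) = - 1190 \left(-848 + 2 \cdot 31 \cdot 19\right) = - 1190 \left(-848 + 1178\right) = \left(-1190\right) 330 = -392700$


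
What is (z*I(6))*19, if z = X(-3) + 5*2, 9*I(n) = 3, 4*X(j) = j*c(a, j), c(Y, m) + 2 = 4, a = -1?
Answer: 323/6 ≈ 53.833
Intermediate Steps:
c(Y, m) = 2 (c(Y, m) = -2 + 4 = 2)
X(j) = j/2 (X(j) = (j*2)/4 = (2*j)/4 = j/2)
I(n) = 1/3 (I(n) = (1/9)*3 = 1/3)
z = 17/2 (z = (1/2)*(-3) + 5*2 = -3/2 + 10 = 17/2 ≈ 8.5000)
(z*I(6))*19 = ((17/2)*(1/3))*19 = (17/6)*19 = 323/6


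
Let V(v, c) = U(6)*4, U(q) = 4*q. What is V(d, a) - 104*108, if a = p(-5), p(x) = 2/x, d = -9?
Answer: -11136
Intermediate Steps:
a = -2/5 (a = 2/(-5) = 2*(-1/5) = -2/5 ≈ -0.40000)
V(v, c) = 96 (V(v, c) = (4*6)*4 = 24*4 = 96)
V(d, a) - 104*108 = 96 - 104*108 = 96 - 11232 = -11136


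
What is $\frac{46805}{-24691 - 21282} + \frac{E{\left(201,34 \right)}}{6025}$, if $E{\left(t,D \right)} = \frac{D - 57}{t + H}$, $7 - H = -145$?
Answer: $- \frac{99547101504}{97776525725} \approx -1.0181$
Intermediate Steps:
$H = 152$ ($H = 7 - -145 = 7 + 145 = 152$)
$E{\left(t,D \right)} = \frac{-57 + D}{152 + t}$ ($E{\left(t,D \right)} = \frac{D - 57}{t + 152} = \frac{-57 + D}{152 + t}$)
$\frac{46805}{-24691 - 21282} + \frac{E{\left(201,34 \right)}}{6025} = \frac{46805}{-24691 - 21282} + \frac{\frac{1}{152 + 201} \left(-57 + 34\right)}{6025} = \frac{46805}{-45973} + \frac{1}{353} \left(-23\right) \frac{1}{6025} = 46805 \left(- \frac{1}{45973}\right) + \frac{1}{353} \left(-23\right) \frac{1}{6025} = - \frac{46805}{45973} - \frac{23}{2126825} = - \frac{99547101504}{97776525725}$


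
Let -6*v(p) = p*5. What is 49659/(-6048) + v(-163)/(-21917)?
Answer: -7409509/901728 ≈ -8.2170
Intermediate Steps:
v(p) = -5*p/6 (v(p) = -p*5/6 = -5*p/6)
49659/(-6048) + v(-163)/(-21917) = 49659/(-6048) - ⅚*(-163)/(-21917) = 49659*(-1/6048) + (815/6)*(-1/21917) = -16553/2016 - 815/131502 = -7409509/901728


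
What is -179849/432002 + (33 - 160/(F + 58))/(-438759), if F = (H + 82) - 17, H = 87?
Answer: -1657410180565/3980440075878 ≈ -0.41639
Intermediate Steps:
F = 152 (F = (87 + 82) - 17 = 169 - 17 = 152)
-179849/432002 + (33 - 160/(F + 58))/(-438759) = -179849/432002 + (33 - 160/(152 + 58))/(-438759) = -179849*1/432002 + (33 - 160/210)*(-1/438759) = -179849/432002 + (33 + (1/210)*(-160))*(-1/438759) = -179849/432002 + (33 - 16/21)*(-1/438759) = -179849/432002 + (677/21)*(-1/438759) = -179849/432002 - 677/9213939 = -1657410180565/3980440075878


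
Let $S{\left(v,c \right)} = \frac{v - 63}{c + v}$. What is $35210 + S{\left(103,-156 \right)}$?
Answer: $\frac{1866090}{53} \approx 35209.0$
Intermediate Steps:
$S{\left(v,c \right)} = \frac{-63 + v}{c + v}$
$35210 + S{\left(103,-156 \right)} = 35210 + \frac{-63 + 103}{-156 + 103} = 35210 + \frac{1}{-53} \cdot 40 = 35210 - \frac{40}{53} = \frac{1866090}{53}$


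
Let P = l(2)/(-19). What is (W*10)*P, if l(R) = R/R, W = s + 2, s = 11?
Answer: -130/19 ≈ -6.8421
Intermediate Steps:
W = 13 (W = 11 + 2 = 13)
l(R) = 1
P = -1/19 (P = 1/(-19) = 1*(-1/19) = -1/19 ≈ -0.052632)
(W*10)*P = (13*10)*(-1/19) = 130*(-1/19) = -130/19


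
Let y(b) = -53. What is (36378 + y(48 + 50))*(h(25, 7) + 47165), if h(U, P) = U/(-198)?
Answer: 339226279625/198 ≈ 1.7133e+9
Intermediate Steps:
h(U, P) = -U/198 (h(U, P) = U*(-1/198) = -U/198)
(36378 + y(48 + 50))*(h(25, 7) + 47165) = (36378 - 53)*(-1/198*25 + 47165) = 36325*(-25/198 + 47165) = 36325*(9338645/198) = 339226279625/198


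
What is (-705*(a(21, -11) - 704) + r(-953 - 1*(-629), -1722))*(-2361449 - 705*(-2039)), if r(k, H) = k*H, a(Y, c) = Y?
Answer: -960397517622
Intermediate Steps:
r(k, H) = H*k
(-705*(a(21, -11) - 704) + r(-953 - 1*(-629), -1722))*(-2361449 - 705*(-2039)) = (-705*(21 - 704) - 1722*(-953 - 1*(-629)))*(-2361449 - 705*(-2039)) = (-705*(-683) - 1722*(-953 + 629))*(-2361449 + 1437495) = (481515 - 1722*(-324))*(-923954) = (481515 + 557928)*(-923954) = 1039443*(-923954) = -960397517622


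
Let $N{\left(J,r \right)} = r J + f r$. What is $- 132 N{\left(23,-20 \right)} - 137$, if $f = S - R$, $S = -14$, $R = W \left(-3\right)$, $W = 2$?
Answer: $39463$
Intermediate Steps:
$R = -6$ ($R = 2 \left(-3\right) = -6$)
$f = -8$ ($f = -14 - -6 = -14 + 6 = -8$)
$N{\left(J,r \right)} = - 8 r + J r$ ($N{\left(J,r \right)} = r J - 8 r = J r - 8 r = - 8 r + J r$)
$- 132 N{\left(23,-20 \right)} - 137 = - 132 \left(- 20 \left(-8 + 23\right)\right) - 137 = - 132 \left(\left(-20\right) 15\right) - 137 = \left(-132\right) \left(-300\right) - 137 = 39600 - 137 = 39463$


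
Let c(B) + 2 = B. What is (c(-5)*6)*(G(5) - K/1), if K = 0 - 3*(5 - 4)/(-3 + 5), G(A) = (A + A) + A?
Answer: -693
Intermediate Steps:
G(A) = 3*A (G(A) = 2*A + A = 3*A)
c(B) = -2 + B
K = -3/2 (K = 0 - 3/2 = -3/2 ≈ -1.5000)
(c(-5)*6)*(G(5) - K/1) = ((-2 - 5)*6)*(3*5 - (-3)/(2*1)) = (-7*6)*(15 - (-3)/2) = -42*(15 - 1*(-3/2)) = -42*(15 + 3/2) = -42*33/2 = -693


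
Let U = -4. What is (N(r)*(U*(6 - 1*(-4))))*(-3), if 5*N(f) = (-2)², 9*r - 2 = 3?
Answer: 96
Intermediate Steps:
r = 5/9 (r = 2/9 + (⅑)*3 = 2/9 + ⅓ = 5/9 ≈ 0.55556)
N(f) = ⅘ (N(f) = (⅕)*(-2)² = (⅕)*4 = ⅘)
(N(r)*(U*(6 - 1*(-4))))*(-3) = (4*(-4*(6 - 1*(-4)))/5)*(-3) = (4*(-4*(6 + 4))/5)*(-3) = (4*(-4*10)/5)*(-3) = ((⅘)*(-40))*(-3) = -32*(-3) = 96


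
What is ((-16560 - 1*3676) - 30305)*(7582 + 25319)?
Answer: -1662849441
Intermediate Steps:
((-16560 - 1*3676) - 30305)*(7582 + 25319) = ((-16560 - 3676) - 30305)*32901 = (-20236 - 30305)*32901 = -50541*32901 = -1662849441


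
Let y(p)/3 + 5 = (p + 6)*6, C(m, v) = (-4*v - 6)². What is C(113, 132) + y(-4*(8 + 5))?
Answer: 284313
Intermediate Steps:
C(m, v) = (-6 - 4*v)²
y(p) = 93 + 18*p (y(p) = -15 + 3*((p + 6)*6) = -15 + 3*((6 + p)*6) = -15 + 3*(36 + 6*p) = -15 + (108 + 18*p) = 93 + 18*p)
C(113, 132) + y(-4*(8 + 5)) = 4*(3 + 2*132)² + (93 + 18*(-4*(8 + 5))) = 4*(3 + 264)² + (93 + 18*(-4*13)) = 4*267² + (93 + 18*(-52)) = 4*71289 + (93 - 936) = 285156 - 843 = 284313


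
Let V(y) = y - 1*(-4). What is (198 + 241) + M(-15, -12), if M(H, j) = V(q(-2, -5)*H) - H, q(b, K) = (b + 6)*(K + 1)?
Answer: 698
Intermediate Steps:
q(b, K) = (1 + K)*(6 + b) (q(b, K) = (6 + b)*(1 + K) = (1 + K)*(6 + b))
V(y) = 4 + y (V(y) = y + 4 = 4 + y)
M(H, j) = 4 - 17*H (M(H, j) = (4 + (6 - 2 + 6*(-5) - 5*(-2))*H) - H = (4 + (6 - 2 - 30 + 10)*H) - H = (4 - 16*H) - H = 4 - 17*H)
(198 + 241) + M(-15, -12) = (198 + 241) + (4 - 17*(-15)) = 439 + (4 + 255) = 439 + 259 = 698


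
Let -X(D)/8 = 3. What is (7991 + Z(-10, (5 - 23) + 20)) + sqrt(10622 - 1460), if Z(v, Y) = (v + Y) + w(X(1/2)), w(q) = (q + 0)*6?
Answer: 7839 + 3*sqrt(1018) ≈ 7934.7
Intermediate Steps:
X(D) = -24 (X(D) = -8*3 = -24)
w(q) = 6*q (w(q) = q*6 = 6*q)
Z(v, Y) = -144 + Y + v (Z(v, Y) = (v + Y) + 6*(-24) = (Y + v) - 144 = -144 + Y + v)
(7991 + Z(-10, (5 - 23) + 20)) + sqrt(10622 - 1460) = (7991 + (-144 + ((5 - 23) + 20) - 10)) + sqrt(10622 - 1460) = (7991 + (-144 + (-18 + 20) - 10)) + sqrt(9162) = (7991 + (-144 + 2 - 10)) + 3*sqrt(1018) = (7991 - 152) + 3*sqrt(1018) = 7839 + 3*sqrt(1018)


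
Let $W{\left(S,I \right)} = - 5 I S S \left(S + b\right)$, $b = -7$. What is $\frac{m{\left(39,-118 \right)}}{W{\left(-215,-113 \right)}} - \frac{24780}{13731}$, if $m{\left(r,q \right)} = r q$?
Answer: $- \frac{7981912231941}{4422909001625} \approx -1.8047$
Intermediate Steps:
$W{\left(S,I \right)} = - 5 I S^{2} \left(-7 + S\right)$ ($W{\left(S,I \right)} = - 5 I S S \left(S - 7\right) = - 5 I S S \left(-7 + S\right) = - 5 I S^{2} \left(-7 + S\right)$)
$m{\left(r,q \right)} = q r$
$\frac{m{\left(39,-118 \right)}}{W{\left(-215,-113 \right)}} - \frac{24780}{13731} = \frac{\left(-118\right) 39}{5 \left(-113\right) \left(-215\right)^{2} \left(7 - -215\right)} - \frac{24780}{13731} = - \frac{4602}{5 \left(-113\right) 46225 \left(7 + 215\right)} - \frac{8260}{4577} = - \frac{4602}{5 \left(-113\right) 46225 \cdot 222} - \frac{8260}{4577} = - \frac{4602}{-5798001750} - \frac{8260}{4577} = \left(-4602\right) \left(- \frac{1}{5798001750}\right) - \frac{8260}{4577} = \frac{767}{966333625} - \frac{8260}{4577} = - \frac{7981912231941}{4422909001625}$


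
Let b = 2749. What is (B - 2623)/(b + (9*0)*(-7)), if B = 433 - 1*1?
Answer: -2191/2749 ≈ -0.79702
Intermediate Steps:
B = 432 (B = 433 - 1 = 432)
(B - 2623)/(b + (9*0)*(-7)) = (432 - 2623)/(2749 + (9*0)*(-7)) = -2191/(2749 + 0*(-7)) = -2191/(2749 + 0) = -2191/2749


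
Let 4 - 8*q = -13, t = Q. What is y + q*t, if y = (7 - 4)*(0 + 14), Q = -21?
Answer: -21/8 ≈ -2.6250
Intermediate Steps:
y = 42 (y = 3*14 = 42)
t = -21
q = 17/8 (q = ½ - ⅛*(-13) = ½ + 13/8 = 17/8 ≈ 2.1250)
y + q*t = 42 + (17/8)*(-21) = 42 - 357/8 = -21/8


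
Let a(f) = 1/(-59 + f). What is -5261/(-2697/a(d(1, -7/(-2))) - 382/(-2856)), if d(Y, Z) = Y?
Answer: -7512708/223376519 ≈ -0.033633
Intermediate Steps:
-5261/(-2697/a(d(1, -7/(-2))) - 382/(-2856)) = -5261/(-2697/(1/(-59 + 1)) - 382/(-2856)) = -5261/(-2697/(1/(-58)) - 382*(-1/2856)) = -5261/(-2697/(-1/58) + 191/1428) = -5261/(-2697*(-58) + 191/1428) = -5261/(156426 + 191/1428) = -5261/223376519/1428 = -5261*1428/223376519 = -7512708/223376519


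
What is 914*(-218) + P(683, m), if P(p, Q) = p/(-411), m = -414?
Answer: -81893255/411 ≈ -1.9925e+5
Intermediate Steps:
P(p, Q) = -p/411 (P(p, Q) = p*(-1/411) = -p/411)
914*(-218) + P(683, m) = 914*(-218) - 1/411*683 = -199252 - 683/411 = -81893255/411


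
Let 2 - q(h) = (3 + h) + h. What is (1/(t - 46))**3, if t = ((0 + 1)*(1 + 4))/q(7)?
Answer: -27/2685619 ≈ -1.0054e-5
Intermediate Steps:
q(h) = -1 - 2*h (q(h) = 2 - ((3 + h) + h) = 2 - (3 + 2*h) = 2 + (-3 - 2*h) = -1 - 2*h)
t = -1/3 (t = ((0 + 1)*(1 + 4))/(-1 - 2*7) = (1*5)/(-1 - 14) = 5/(-15) = 5*(-1/15) = -1/3 ≈ -0.33333)
(1/(t - 46))**3 = (1/(-1/3 - 46))**3 = (1/(-139/3))**3 = (-3/139)**3 = -27/2685619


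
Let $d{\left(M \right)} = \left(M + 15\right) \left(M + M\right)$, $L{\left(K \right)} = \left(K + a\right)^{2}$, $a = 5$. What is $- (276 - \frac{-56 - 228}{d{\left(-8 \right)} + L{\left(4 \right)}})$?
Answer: $- \frac{8272}{31} \approx -266.84$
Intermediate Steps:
$L{\left(K \right)} = \left(5 + K\right)^{2}$ ($L{\left(K \right)} = \left(K + 5\right)^{2} = \left(5 + K\right)^{2}$)
$d{\left(M \right)} = 2 M \left(15 + M\right)$ ($d{\left(M \right)} = \left(15 + M\right) 2 M = 2 M \left(15 + M\right)$)
$- (276 - \frac{-56 - 228}{d{\left(-8 \right)} + L{\left(4 \right)}}) = - (276 - \frac{-56 - 228}{2 \left(-8\right) \left(15 - 8\right) + \left(5 + 4\right)^{2}}) = - (276 - - \frac{284}{2 \left(-8\right) 7 + 9^{2}}) = - (276 - - \frac{284}{-112 + 81}) = - (276 - - \frac{284}{-31}) = - (276 - \left(-284\right) \left(- \frac{1}{31}\right)) = - (276 - \frac{284}{31}) = \left(-1\right) \frac{8272}{31} = - \frac{8272}{31}$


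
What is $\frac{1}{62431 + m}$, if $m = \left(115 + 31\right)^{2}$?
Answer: $\frac{1}{83747} \approx 1.1941 \cdot 10^{-5}$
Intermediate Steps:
$m = 21316$ ($m = 146^{2} = 21316$)
$\frac{1}{62431 + m} = \frac{1}{62431 + 21316} = \frac{1}{83747}$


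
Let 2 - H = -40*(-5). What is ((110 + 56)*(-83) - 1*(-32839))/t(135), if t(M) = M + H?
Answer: -2723/9 ≈ -302.56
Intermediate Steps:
H = -198 (H = 2 - (-40)*(-5) = 2 - 1*200 = 2 - 200 = -198)
t(M) = -198 + M (t(M) = M - 198 = -198 + M)
((110 + 56)*(-83) - 1*(-32839))/t(135) = ((110 + 56)*(-83) - 1*(-32839))/(-198 + 135) = (166*(-83) + 32839)/(-63) = (-13778 + 32839)*(-1/63) = 19061*(-1/63) = -2723/9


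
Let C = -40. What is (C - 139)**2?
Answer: 32041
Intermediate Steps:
(C - 139)**2 = (-40 - 139)**2 = (-179)**2 = 32041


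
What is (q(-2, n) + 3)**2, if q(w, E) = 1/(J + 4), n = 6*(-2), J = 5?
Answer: 784/81 ≈ 9.6790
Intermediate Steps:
n = -12
q(w, E) = 1/9 (q(w, E) = 1/(5 + 4) = 1/9)
(q(-2, n) + 3)**2 = (1/9 + 3)**2 = (28/9)**2 = 784/81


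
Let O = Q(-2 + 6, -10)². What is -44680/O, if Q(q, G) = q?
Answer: -5585/2 ≈ -2792.5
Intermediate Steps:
O = 16 (O = (-2 + 6)² = 4² = 16)
-44680/O = -44680/16 = -44680*1/16 = -5585/2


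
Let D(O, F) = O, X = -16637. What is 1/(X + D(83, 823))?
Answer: -1/16554 ≈ -6.0408e-5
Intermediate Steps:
1/(X + D(83, 823)) = 1/(-16637 + 83) = 1/(-16554) = -1/16554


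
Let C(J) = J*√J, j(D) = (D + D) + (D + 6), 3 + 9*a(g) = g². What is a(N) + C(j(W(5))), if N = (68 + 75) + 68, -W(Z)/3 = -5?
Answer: 44518/9 + 51*√51 ≈ 5310.7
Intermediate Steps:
W(Z) = 15 (W(Z) = -3*(-5) = 15)
N = 211 (N = 143 + 68 = 211)
a(g) = -⅓ + g²/9
j(D) = 6 + 3*D (j(D) = 2*D + (6 + D) = 6 + 3*D)
C(J) = J^(3/2)
a(N) + C(j(W(5))) = (-⅓ + (⅑)*211²) + (6 + 3*15)^(3/2) = (-⅓ + (⅑)*44521) + (6 + 45)^(3/2) = (-⅓ + 44521/9) + 51^(3/2) = 44518/9 + 51*√51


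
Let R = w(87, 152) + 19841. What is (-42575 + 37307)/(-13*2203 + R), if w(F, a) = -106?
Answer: 439/742 ≈ 0.59164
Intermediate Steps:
R = 19735 (R = -106 + 19841 = 19735)
(-42575 + 37307)/(-13*2203 + R) = (-42575 + 37307)/(-13*2203 + 19735) = -5268/(-28639 + 19735) = -5268/(-8904) = -5268*(-1/8904) = 439/742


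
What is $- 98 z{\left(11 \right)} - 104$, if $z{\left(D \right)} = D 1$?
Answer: $-1182$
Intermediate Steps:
$z{\left(D \right)} = D$
$- 98 z{\left(11 \right)} - 104 = \left(-98\right) 11 - 104 = -1078 - 104 = -1182$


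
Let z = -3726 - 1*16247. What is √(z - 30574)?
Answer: I*√50547 ≈ 224.83*I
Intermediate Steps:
z = -19973 (z = -3726 - 16247 = -19973)
√(z - 30574) = √(-19973 - 30574) = √(-50547) = I*√50547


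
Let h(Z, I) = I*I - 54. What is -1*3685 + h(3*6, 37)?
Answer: -2370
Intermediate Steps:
h(Z, I) = -54 + I² (h(Z, I) = I² - 54 = -54 + I²)
-1*3685 + h(3*6, 37) = -1*3685 + (-54 + 37²) = -3685 + (-54 + 1369) = -3685 + 1315 = -2370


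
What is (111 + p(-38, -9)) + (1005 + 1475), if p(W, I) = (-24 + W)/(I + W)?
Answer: 121839/47 ≈ 2592.3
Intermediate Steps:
p(W, I) = (-24 + W)/(I + W)
(111 + p(-38, -9)) + (1005 + 1475) = (111 + (-24 - 38)/(-9 - 38)) + (1005 + 1475) = (111 - 62/(-47)) + 2480 = (111 - 1/47*(-62)) + 2480 = (111 + 62/47) + 2480 = 5279/47 + 2480 = 121839/47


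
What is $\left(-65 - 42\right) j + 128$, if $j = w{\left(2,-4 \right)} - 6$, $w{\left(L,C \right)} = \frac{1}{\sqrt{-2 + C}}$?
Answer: $770 + \frac{107 i \sqrt{6}}{6} \approx 770.0 + 43.683 i$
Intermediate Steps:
$w{\left(L,C \right)} = \frac{1}{\sqrt{-2 + C}}$
$j = -6 - \frac{i \sqrt{6}}{6}$ ($j = \frac{1}{\sqrt{-2 - 4}} - 6 = \frac{1}{\sqrt{-6}} - 6 = - \frac{i \sqrt{6}}{6} - 6 = -6 - \frac{i \sqrt{6}}{6} \approx -6.0 - 0.40825 i$)
$\left(-65 - 42\right) j + 128 = \left(-65 - 42\right) \left(-6 - \frac{i \sqrt{6}}{6}\right) + 128 = - 107 \left(-6 - \frac{i \sqrt{6}}{6}\right) + 128 = \left(642 + \frac{107 i \sqrt{6}}{6}\right) + 128 = 770 + \frac{107 i \sqrt{6}}{6}$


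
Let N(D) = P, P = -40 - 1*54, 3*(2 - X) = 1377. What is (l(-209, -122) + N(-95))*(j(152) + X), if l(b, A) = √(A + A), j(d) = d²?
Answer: -2128818 + 45294*I*√61 ≈ -2.1288e+6 + 3.5376e+5*I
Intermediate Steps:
X = -457 (X = 2 - ⅓*1377 = 2 - 459 = -457)
l(b, A) = √2*√A (l(b, A) = √(2*A) = √2*√A)
P = -94 (P = -40 - 54 = -94)
N(D) = -94
(l(-209, -122) + N(-95))*(j(152) + X) = (√2*√(-122) - 94)*(152² - 457) = (√2*(I*√122) - 94)*(23104 - 457) = (2*I*√61 - 94)*22647 = (-94 + 2*I*√61)*22647 = -2128818 + 45294*I*√61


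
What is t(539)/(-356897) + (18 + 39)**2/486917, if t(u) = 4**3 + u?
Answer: 865947402/173779216549 ≈ 0.0049830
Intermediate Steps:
t(u) = 64 + u
t(539)/(-356897) + (18 + 39)**2/486917 = (64 + 539)/(-356897) + (18 + 39)**2/486917 = 603*(-1/356897) + 57**2*(1/486917) = -603/356897 + 3249*(1/486917) = -603/356897 + 3249/486917 = 865947402/173779216549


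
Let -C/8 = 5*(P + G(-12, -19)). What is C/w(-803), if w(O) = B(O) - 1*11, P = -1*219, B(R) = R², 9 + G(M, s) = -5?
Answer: 4660/322399 ≈ 0.014454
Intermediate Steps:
G(M, s) = -14 (G(M, s) = -9 - 5 = -14)
P = -219
w(O) = -11 + O² (w(O) = O² - 1*11 = O² - 11 = -11 + O²)
C = 9320 (C = -40*(-219 - 14) = -40*(-233) = -8*(-1165) = 9320)
C/w(-803) = 9320/(-11 + (-803)²) = 9320/(-11 + 644809) = 9320/644798 = 9320*(1/644798) = 4660/322399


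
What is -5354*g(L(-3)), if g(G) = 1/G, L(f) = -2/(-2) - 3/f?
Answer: -2677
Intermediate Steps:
L(f) = 1 - 3/f (L(f) = -2*(-1/2) - 3/f = 1 - 3/f)
-5354*g(L(-3)) = -5354*(-3/(-3 - 3)) = -5354/((-1/3*(-6))) = -5354/2 = -5354*1/2 = -2677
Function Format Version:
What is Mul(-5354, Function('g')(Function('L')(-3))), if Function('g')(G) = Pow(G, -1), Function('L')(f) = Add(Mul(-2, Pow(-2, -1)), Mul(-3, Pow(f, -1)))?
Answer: -2677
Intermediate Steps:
Function('L')(f) = Add(1, Mul(-3, Pow(f, -1))) (Function('L')(f) = Add(Mul(-2, Rational(-1, 2)), Mul(-3, Pow(f, -1))) = Add(1, Mul(-3, Pow(f, -1))))
Mul(-5354, Function('g')(Function('L')(-3))) = Mul(-5354, Pow(Mul(Pow(-3, -1), Add(-3, -3)), -1)) = Mul(-5354, Pow(Mul(Rational(-1, 3), -6), -1)) = Mul(-5354, Pow(2, -1)) = Mul(-5354, Rational(1, 2)) = -2677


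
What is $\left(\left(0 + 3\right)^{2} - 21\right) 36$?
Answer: $-432$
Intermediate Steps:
$\left(\left(0 + 3\right)^{2} - 21\right) 36 = \left(3^{2} - 21\right) 36 = \left(9 - 21\right) 36 = \left(-12\right) 36 = -432$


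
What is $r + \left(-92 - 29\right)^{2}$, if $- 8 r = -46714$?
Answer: $\frac{81921}{4} \approx 20480.0$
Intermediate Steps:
$r = \frac{23357}{4}$ ($r = \left(- \frac{1}{8}\right) \left(-46714\right) = \frac{23357}{4} \approx 5839.3$)
$r + \left(-92 - 29\right)^{2} = \frac{23357}{4} + \left(-92 - 29\right)^{2} = \frac{23357}{4} + \left(-121\right)^{2} = \frac{23357}{4} + 14641 = \frac{81921}{4}$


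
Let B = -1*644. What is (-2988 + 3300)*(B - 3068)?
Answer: -1158144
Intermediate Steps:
B = -644
(-2988 + 3300)*(B - 3068) = (-2988 + 3300)*(-644 - 3068) = 312*(-3712) = -1158144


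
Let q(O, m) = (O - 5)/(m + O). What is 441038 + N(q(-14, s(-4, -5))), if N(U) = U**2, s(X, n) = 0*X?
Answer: 86443809/196 ≈ 4.4104e+5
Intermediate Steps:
s(X, n) = 0
q(O, m) = (-5 + O)/(O + m)
441038 + N(q(-14, s(-4, -5))) = 441038 + ((-5 - 14)/(-14 + 0))**2 = 441038 + (-19/(-14))**2 = 441038 + (-1/14*(-19))**2 = 441038 + (19/14)**2 = 441038 + 361/196 = 86443809/196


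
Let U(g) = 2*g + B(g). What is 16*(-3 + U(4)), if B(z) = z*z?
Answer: 336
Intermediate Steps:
B(z) = z²
U(g) = g² + 2*g (U(g) = 2*g + g² = g² + 2*g)
16*(-3 + U(4)) = 16*(-3 + 4*(2 + 4)) = 16*(-3 + 4*6) = 16*(-3 + 24) = 16*21 = 336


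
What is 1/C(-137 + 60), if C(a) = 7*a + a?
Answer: -1/616 ≈ -0.0016234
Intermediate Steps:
C(a) = 8*a
1/C(-137 + 60) = 1/(8*(-137 + 60)) = 1/(8*(-77)) = 1/(-616) = -1/616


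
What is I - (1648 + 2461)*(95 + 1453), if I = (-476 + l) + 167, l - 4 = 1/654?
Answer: -4160118197/654 ≈ -6.3610e+6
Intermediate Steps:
l = 2617/654 (l = 4 + 1/654 = 2617/654 ≈ 4.0015)
I = -199469/654 (I = (-476 + 2617/654) + 167 = -308687/654 + 167 = -199469/654 ≈ -305.00)
I - (1648 + 2461)*(95 + 1453) = -199469/654 - (1648 + 2461)*(95 + 1453) = -199469/654 - 4109*1548 = -199469/654 - 1*6360732 = -199469/654 - 6360732 = -4160118197/654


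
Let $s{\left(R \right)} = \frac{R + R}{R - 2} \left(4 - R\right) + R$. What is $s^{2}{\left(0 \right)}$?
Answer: $0$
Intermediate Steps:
$s{\left(R \right)} = R + \frac{2 R \left(4 - R\right)}{-2 + R}$ ($s{\left(R \right)} = \frac{2 R}{-2 + R} \left(4 - R\right) + R = \frac{2 R \left(4 - R\right)}{-2 + R} + R = R + \frac{2 R \left(4 - R\right)}{-2 + R}$)
$s^{2}{\left(0 \right)} = \left(\frac{0 \left(6 - 0\right)}{-2 + 0}\right)^{2} = \left(\frac{0 \left(6 + 0\right)}{-2}\right)^{2} = \left(0 \left(- \frac{1}{2}\right) 6\right)^{2} = 0^{2} = 0$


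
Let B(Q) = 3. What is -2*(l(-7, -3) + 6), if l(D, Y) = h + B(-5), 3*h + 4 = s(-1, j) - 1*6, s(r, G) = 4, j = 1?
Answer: -14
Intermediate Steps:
h = -2 (h = -4/3 + (4 - 1*6)/3 = -4/3 + (4 - 6)/3 = -4/3 + (⅓)*(-2) = -4/3 - ⅔ = -2)
l(D, Y) = 1 (l(D, Y) = -2 + 3 = 1)
-2*(l(-7, -3) + 6) = -2*(1 + 6) = -2*7 = -14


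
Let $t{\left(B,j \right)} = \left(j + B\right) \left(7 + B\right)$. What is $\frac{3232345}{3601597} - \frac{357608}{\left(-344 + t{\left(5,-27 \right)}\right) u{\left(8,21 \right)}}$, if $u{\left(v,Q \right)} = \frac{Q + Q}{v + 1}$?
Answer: $\frac{486424177571}{3832099208} \approx 126.93$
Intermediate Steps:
$u{\left(v,Q \right)} = \frac{2 Q}{1 + v}$
$t{\left(B,j \right)} = \left(7 + B\right) \left(B + j\right)$ ($t{\left(B,j \right)} = \left(B + j\right) \left(7 + B\right) = \left(7 + B\right) \left(B + j\right)$)
$\frac{3232345}{3601597} - \frac{357608}{\left(-344 + t{\left(5,-27 \right)}\right) u{\left(8,21 \right)}} = \frac{3232345}{3601597} - \frac{357608}{\left(-344 + \left(5^{2} + 7 \cdot 5 + 7 \left(-27\right) + 5 \left(-27\right)\right)\right) 2 \cdot 21 \frac{1}{1 + 8}} = 3232345 \cdot \frac{1}{3601597} - \frac{357608}{\left(-344 + \left(25 + 35 - 189 - 135\right)\right) 2 \cdot 21 \cdot \frac{1}{9}} = \frac{3232345}{3601597} - \frac{357608}{\left(-344 - 264\right) 2 \cdot 21 \cdot \frac{1}{9}} = \frac{3232345}{3601597} - \frac{357608}{\left(-608\right) \frac{14}{3}} = \frac{3232345}{3601597} - \frac{357608}{- \frac{8512}{3}} = \frac{3232345}{3601597} - - \frac{134103}{1064} = \frac{3232345}{3601597} + \frac{134103}{1064} = \frac{486424177571}{3832099208}$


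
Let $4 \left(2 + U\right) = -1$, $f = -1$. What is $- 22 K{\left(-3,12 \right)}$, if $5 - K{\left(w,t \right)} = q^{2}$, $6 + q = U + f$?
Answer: $\frac{14179}{8} \approx 1772.4$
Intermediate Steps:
$U = - \frac{9}{4}$ ($U = -2 + \frac{1}{4} \left(-1\right) = -2 - \frac{1}{4} = - \frac{9}{4} \approx -2.25$)
$q = - \frac{37}{4}$ ($q = -6 - \frac{13}{4} = - \frac{37}{4} \approx -9.25$)
$K{\left(w,t \right)} = - \frac{1289}{16}$ ($K{\left(w,t \right)} = 5 - \left(- \frac{37}{4}\right)^{2} = 5 - \frac{1369}{16} = - \frac{1289}{16}$)
$- 22 K{\left(-3,12 \right)} = \left(-22\right) \left(- \frac{1289}{16}\right) = \frac{14179}{8}$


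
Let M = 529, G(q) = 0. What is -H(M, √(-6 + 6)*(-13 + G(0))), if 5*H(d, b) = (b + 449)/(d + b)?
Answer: -449/2645 ≈ -0.16975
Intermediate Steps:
H(d, b) = (449 + b)/(5*(b + d)) (H(d, b) = ((b + 449)/(d + b))/5 = ((449 + b)/(b + d))/5 = (449 + b)/(5*(b + d)))
-H(M, √(-6 + 6)*(-13 + G(0))) = -(449 + √(-6 + 6)*(-13 + 0))/(5*(√(-6 + 6)*(-13 + 0) + 529)) = -(449 + √0*(-13))/(5*(√0*(-13) + 529)) = -(449 + 0*(-13))/(5*(0*(-13) + 529)) = -(449 + 0)/(5*(0 + 529)) = -449/(5*529) = -1*449/2645 = -449/2645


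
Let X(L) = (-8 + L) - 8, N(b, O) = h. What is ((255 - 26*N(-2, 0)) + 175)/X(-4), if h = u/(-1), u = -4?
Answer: -163/10 ≈ -16.300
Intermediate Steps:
h = 4 (h = -4/(-1) = -4*(-1) = 4)
N(b, O) = 4
X(L) = -16 + L
((255 - 26*N(-2, 0)) + 175)/X(-4) = ((255 - 26*4) + 175)/(-16 - 4) = ((255 - 104) + 175)/(-20) = (151 + 175)*(-1/20) = 326*(-1/20) = -163/10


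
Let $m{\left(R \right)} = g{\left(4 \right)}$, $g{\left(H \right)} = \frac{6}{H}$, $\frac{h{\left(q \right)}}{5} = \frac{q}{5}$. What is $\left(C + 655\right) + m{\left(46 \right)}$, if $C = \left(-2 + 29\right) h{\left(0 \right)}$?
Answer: $\frac{1313}{2} \approx 656.5$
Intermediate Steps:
$h{\left(q \right)} = q$ ($h{\left(q \right)} = 5 \frac{q}{5} = q$)
$m{\left(R \right)} = \frac{3}{2}$ ($m{\left(R \right)} = \frac{6}{4} = 6 \cdot \frac{1}{4} = \frac{3}{2}$)
$C = 0$ ($C = \left(-2 + 29\right) 0 = 27 \cdot 0 = 0$)
$\left(C + 655\right) + m{\left(46 \right)} = \left(0 + 655\right) + \frac{3}{2} = 655 + \frac{3}{2} = \frac{1313}{2}$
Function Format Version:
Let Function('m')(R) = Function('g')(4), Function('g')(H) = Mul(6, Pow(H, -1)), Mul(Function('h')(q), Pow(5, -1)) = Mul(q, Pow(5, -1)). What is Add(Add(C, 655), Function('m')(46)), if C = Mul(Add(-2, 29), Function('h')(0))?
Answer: Rational(1313, 2) ≈ 656.50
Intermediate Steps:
Function('h')(q) = q (Function('h')(q) = Mul(5, Mul(q, Pow(5, -1))) = Mul(5, Mul(q, Rational(1, 5))) = Mul(5, Mul(Rational(1, 5), q)) = q)
Function('m')(R) = Rational(3, 2) (Function('m')(R) = Mul(6, Pow(4, -1)) = Mul(6, Rational(1, 4)) = Rational(3, 2))
C = 0 (C = Mul(Add(-2, 29), 0) = Mul(27, 0) = 0)
Add(Add(C, 655), Function('m')(46)) = Add(Add(0, 655), Rational(3, 2)) = Add(655, Rational(3, 2)) = Rational(1313, 2)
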